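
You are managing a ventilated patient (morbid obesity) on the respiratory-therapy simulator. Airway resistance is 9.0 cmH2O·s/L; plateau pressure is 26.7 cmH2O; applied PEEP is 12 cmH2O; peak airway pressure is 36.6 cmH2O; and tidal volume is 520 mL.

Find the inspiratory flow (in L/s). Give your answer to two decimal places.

flow = (PIP − Pplat) / Raw = 9.9 / 9.0 = 1.1 L/s.

1.10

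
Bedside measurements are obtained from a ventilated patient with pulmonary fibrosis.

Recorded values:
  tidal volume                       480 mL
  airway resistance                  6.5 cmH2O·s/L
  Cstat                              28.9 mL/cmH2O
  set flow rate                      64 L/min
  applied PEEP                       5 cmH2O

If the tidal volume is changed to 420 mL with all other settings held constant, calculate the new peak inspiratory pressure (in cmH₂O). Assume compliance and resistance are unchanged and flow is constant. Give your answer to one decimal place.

26.5

Flow: 64 L/min ÷ 60 = 1.0667 L/s.
PIP = Vt/C + R·V̇ + PEEP (constant-flow equation of motion).
Only the elastic term changes: ΔPIP = ΔVt / C = (420 − 480) / 28.9 = -2.076 cmH2O.
Original PIP = 480/28.9 + 6.5×1.0667 + 5 = 28.543 cmH2O; new PIP = 28.543 + (-2.076) = 26.467 cmH2O.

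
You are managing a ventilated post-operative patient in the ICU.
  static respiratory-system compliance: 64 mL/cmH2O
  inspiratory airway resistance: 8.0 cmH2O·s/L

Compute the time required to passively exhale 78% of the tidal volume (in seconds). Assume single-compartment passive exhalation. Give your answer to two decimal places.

τ = R × C = 8.0 × 64 mL/cmH2O = 8.0 × 0.064 L/cmH2O = 0.512 s.
Exhaled fraction f = 1 − e^(−t/τ) → t = −τ·ln(1 − f) = −0.512·ln(0.22) = 0.7752 s.

0.78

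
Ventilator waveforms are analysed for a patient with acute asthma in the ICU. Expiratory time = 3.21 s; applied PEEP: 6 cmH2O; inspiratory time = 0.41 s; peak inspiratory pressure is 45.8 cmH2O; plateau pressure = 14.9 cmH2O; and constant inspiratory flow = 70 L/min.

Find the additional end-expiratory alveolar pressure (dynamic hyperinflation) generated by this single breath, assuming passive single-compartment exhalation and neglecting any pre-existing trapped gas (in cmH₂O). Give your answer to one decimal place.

Flow: 70 L/min ÷ 60 = 1.1667 L/s.
Vt = flow × Ti = 1.1667 L/s × 0.41 s × 1000 mL/L = 478.35 mL.
R = (PIP − Pplat)/V̇ = (45.8 − 14.9) / 1.1667 = 30.9/1.1667 = 26.485 cmH2O·s/L.
C = Vt/(Pplat − PEEP) = 478.35 / (14.9 − 6) = 478.35/8.9 = 53.747 mL/cmH2O.
τ = R × C = 26.485 × 0.05375 L/cmH2O = 1.424 s.
Fraction remaining = e^(−Te/τ) = e^(−3.21/1.424) = 0.105; trapped volume = 478.35 × 0.105 = 50.227 mL.
Additional alveolar pressure from trapping ≈ V_trapped / C = 50.227 / 53.747 = 0.9345 cmH2O.

0.9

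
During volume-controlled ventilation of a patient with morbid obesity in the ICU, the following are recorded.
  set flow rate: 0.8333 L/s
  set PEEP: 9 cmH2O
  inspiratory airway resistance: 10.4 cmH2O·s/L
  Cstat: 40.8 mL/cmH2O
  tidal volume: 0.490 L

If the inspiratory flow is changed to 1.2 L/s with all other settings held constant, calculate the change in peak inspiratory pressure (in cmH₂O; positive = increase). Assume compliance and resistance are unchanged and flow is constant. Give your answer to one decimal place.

PIP = Vt/C + R·V̇ + PEEP (constant-flow equation of motion).
Only the resistive term changes: ΔPIP = R × ΔV̇ = 10.4 × (1.2 − 0.8333) = 10.4 × 0.3667 = 3.814 cmH2O.

3.8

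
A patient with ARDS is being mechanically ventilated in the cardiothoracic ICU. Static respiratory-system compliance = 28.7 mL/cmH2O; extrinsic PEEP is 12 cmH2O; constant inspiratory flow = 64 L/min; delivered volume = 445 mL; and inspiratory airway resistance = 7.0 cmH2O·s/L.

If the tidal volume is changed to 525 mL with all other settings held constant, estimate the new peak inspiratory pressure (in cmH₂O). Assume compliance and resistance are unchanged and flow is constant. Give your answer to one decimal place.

37.8

Flow: 64 L/min ÷ 60 = 1.0667 L/s.
PIP = Vt/C + R·V̇ + PEEP (constant-flow equation of motion).
Only the elastic term changes: ΔPIP = ΔVt / C = (525 − 445) / 28.7 = 2.787 cmH2O.
Original PIP = 445/28.7 + 7.0×1.0667 + 12 = 34.972 cmH2O; new PIP = 34.972 + (2.787) = 37.759 cmH2O.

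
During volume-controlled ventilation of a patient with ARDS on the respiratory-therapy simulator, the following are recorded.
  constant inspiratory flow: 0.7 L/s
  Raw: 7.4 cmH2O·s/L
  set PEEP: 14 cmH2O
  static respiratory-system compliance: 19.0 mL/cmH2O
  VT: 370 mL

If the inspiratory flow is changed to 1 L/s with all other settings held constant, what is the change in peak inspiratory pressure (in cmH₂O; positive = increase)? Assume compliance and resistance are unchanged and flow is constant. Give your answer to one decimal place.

2.2

PIP = Vt/C + R·V̇ + PEEP (constant-flow equation of motion).
Only the resistive term changes: ΔPIP = R × ΔV̇ = 7.4 × (1 − 0.7) = 7.4 × 0.3 = 2.22 cmH2O.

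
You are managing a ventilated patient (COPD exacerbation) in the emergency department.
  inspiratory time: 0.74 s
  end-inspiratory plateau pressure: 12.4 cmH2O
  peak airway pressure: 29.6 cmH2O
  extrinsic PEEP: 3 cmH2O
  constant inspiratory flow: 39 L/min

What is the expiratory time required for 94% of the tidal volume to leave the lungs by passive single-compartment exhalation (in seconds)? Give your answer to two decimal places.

Flow: 39 L/min ÷ 60 = 0.65 L/s.
Vt = flow × Ti = 0.65 L/s × 0.74 s × 1000 mL/L = 481.0 mL.
R = (PIP − Pplat)/V̇ = (29.6 − 12.4) / 0.65 = 17.2/0.65 = 26.462 cmH2O·s/L.
C = Vt/(Pplat − PEEP) = 481.0 / (12.4 − 3) = 481.0/9.4 = 51.17 mL/cmH2O.
τ = R × C = 26.462 × 0.05117 L/cmH2O = 1.354 s.
t = −τ·ln(1 − 0.94) = −1.354·ln(0.06) = 3.809 s.

3.81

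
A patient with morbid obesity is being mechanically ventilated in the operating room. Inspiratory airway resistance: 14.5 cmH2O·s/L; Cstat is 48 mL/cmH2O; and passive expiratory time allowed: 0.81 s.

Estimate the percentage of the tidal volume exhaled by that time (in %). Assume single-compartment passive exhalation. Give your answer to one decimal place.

68.8

τ = R × C = 14.5 × 48 mL/cmH2O = 14.5 × 0.048 L/cmH2O = 0.696 s.
Passive exhalation: V(t)/V₀ = e^(−t/τ) = e^(−0.81/0.696) = 0.3123.
Fraction exhaled = 1 − 0.3123 = 0.6877 → 68.77%.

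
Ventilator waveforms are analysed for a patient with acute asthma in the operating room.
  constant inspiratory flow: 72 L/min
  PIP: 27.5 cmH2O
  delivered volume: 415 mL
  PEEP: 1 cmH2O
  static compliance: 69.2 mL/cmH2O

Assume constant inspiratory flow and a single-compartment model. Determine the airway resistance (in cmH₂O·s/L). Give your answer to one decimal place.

17.1

Flow: 72 L/min ÷ 60 = 1.2 L/s.
Equation of motion (constant flow): PIP = Vt/C + R·V̇ + PEEP.
R·V̇ = PIP − Vt/C − PEEP = 27.5 − 415/69.2 − 1 = 27.5 − 5.997 − 1 = 20.503 cmH2O.
R = 20.503 / 1.2 = 17.086 cmH2O·s/L.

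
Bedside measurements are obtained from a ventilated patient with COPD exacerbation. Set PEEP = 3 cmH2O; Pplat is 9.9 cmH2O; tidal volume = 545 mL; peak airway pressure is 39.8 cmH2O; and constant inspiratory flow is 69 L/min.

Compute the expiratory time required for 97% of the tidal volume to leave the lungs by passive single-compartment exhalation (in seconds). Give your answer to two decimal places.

Flow: 69 L/min ÷ 60 = 1.15 L/s.
R = (PIP − Pplat)/V̇ = (39.8 − 9.9) / 1.15 = 29.9/1.15 = 26.0 cmH2O·s/L.
C = Vt/(Pplat − PEEP) = 545.0 / (9.9 − 3) = 545.0/6.9 = 78.986 mL/cmH2O.
τ = R × C = 26.0 × 0.07899 L/cmH2O = 2.054 s.
t = −τ·ln(1 − 0.97) = −2.054·ln(0.03) = 7.202 s.

7.20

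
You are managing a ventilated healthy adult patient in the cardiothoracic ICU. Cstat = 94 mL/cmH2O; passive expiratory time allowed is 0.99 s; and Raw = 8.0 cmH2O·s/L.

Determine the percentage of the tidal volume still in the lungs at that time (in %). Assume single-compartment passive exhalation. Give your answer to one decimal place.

26.8

τ = R × C = 8.0 × 94 mL/cmH2O = 8.0 × 0.094 L/cmH2O = 0.752 s.
Passive exhalation: V(t)/V₀ = e^(−t/τ) = e^(−0.99/0.752) = 0.2681.
Fraction remaining = 0.2681 → 26.81%.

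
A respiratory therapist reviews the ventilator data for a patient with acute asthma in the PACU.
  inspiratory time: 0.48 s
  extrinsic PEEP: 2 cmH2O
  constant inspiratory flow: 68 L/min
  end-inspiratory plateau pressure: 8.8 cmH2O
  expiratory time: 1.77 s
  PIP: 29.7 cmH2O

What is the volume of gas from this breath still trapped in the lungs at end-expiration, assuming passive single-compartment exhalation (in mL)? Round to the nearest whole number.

Flow: 68 L/min ÷ 60 = 1.1333 L/s.
Vt = flow × Ti = 1.1333 L/s × 0.48 s × 1000 mL/L = 543.98 mL.
R = (PIP − Pplat)/V̇ = (29.7 − 8.8) / 1.1333 = 20.9/1.1333 = 18.442 cmH2O·s/L.
C = Vt/(Pplat − PEEP) = 543.98 / (8.8 − 2) = 543.98/6.8 = 79.997 mL/cmH2O.
τ = R × C = 18.442 × 0.08 L/cmH2O = 1.475 s.
Fraction remaining = e^(−Te/τ) = e^(−1.77/1.475) = 0.3012.
Trapped volume = 543.98 × 0.3012 = 163.85 mL.

164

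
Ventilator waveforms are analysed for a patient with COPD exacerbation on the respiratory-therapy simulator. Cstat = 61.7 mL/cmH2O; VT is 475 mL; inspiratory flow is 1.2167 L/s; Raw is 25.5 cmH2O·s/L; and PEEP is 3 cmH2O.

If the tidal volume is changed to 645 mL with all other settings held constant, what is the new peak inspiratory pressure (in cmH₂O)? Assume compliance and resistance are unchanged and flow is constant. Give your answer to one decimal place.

44.5

PIP = Vt/C + R·V̇ + PEEP (constant-flow equation of motion).
Only the elastic term changes: ΔPIP = ΔVt / C = (645 − 475) / 61.7 = 2.755 cmH2O.
Original PIP = 475/61.7 + 25.5×1.2167 + 3 = 41.724 cmH2O; new PIP = 41.724 + (2.755) = 44.479 cmH2O.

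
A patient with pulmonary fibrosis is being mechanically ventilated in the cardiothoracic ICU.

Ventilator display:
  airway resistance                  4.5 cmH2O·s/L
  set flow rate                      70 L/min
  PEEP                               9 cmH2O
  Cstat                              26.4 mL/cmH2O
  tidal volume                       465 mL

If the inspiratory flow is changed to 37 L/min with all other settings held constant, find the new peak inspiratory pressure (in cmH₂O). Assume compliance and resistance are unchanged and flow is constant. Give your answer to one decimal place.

29.4

Flow: 70 L/min ÷ 60 = 1.1667 L/s.
New flow: 37 L/min ÷ 60 = 0.6167 L/s.
PIP = Vt/C + R·V̇ + PEEP (constant-flow equation of motion).
Only the resistive term changes: ΔPIP = R × ΔV̇ = 4.5 × (0.6167 − 1.1667) = 4.5 × -0.55 = -2.475 cmH2O.
Original PIP = 465/26.4 + 4.5×1.1667 + 9 = 31.864 cmH2O; new PIP = 31.864 + (-2.475) = 29.389 cmH2O.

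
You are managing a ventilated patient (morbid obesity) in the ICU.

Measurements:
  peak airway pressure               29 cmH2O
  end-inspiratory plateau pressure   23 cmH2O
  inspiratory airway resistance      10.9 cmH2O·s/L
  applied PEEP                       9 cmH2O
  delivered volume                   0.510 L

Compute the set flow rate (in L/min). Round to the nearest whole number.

flow = (PIP − Pplat) / Raw = (29 − 23) / 10.9 = 0.5505 L/s × 60 = 33.03 L/min.

33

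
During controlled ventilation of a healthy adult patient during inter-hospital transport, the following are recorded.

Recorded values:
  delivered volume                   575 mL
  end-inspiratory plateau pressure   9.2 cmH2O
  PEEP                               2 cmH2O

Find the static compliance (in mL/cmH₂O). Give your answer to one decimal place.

Cstat = Vt / (Pplat − PEEP) = 575 / (9.2 − 2) = 575 / 7.2 = 79.861 mL/cmH2O.

79.9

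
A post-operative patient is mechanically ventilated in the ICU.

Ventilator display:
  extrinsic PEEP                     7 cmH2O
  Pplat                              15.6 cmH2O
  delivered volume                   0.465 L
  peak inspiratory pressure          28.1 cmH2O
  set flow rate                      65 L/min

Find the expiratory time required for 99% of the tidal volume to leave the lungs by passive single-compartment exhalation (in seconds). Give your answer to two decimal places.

2.87

Flow: 65 L/min ÷ 60 = 1.0833 L/s.
R = (PIP − Pplat)/V̇ = (28.1 − 15.6) / 1.0833 = 12.5/1.0833 = 11.539 cmH2O·s/L.
C = Vt/(Pplat − PEEP) = 465.0 / (15.6 − 7) = 465.0/8.6 = 54.07 mL/cmH2O.
τ = R × C = 11.539 × 0.05407 L/cmH2O = 0.6239 s.
t = −τ·ln(1 − 0.99) = −0.6239·ln(0.01) = 2.873 s.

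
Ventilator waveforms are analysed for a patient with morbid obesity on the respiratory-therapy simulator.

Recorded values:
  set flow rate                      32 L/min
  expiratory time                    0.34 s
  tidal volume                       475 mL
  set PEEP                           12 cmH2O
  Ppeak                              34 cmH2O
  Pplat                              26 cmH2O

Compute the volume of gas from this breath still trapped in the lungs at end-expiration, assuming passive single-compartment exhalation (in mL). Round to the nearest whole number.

Flow: 32 L/min ÷ 60 = 0.5333 L/s.
R = (PIP − Pplat)/V̇ = (34 − 26) / 0.5333 = 8.0/0.5333 = 15.001 cmH2O·s/L.
C = Vt/(Pplat − PEEP) = 475.0 / (26 − 12) = 475.0/14.0 = 33.929 mL/cmH2O.
τ = R × C = 15.001 × 0.03393 L/cmH2O = 0.509 s.
Fraction remaining = e^(−Te/τ) = e^(−0.34/0.509) = 0.5127.
Trapped volume = 475.0 × 0.5127 = 243.53 mL.

244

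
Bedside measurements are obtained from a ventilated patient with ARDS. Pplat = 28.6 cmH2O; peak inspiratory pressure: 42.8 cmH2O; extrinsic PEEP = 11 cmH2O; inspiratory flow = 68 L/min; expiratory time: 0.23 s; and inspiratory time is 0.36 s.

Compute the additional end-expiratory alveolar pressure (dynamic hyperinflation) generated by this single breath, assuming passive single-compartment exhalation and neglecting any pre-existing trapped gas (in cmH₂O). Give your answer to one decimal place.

Flow: 68 L/min ÷ 60 = 1.1333 L/s.
Vt = flow × Ti = 1.1333 L/s × 0.36 s × 1000 mL/L = 407.99 mL.
R = (PIP − Pplat)/V̇ = (42.8 − 28.6) / 1.1333 = 14.2/1.1333 = 12.53 cmH2O·s/L.
C = Vt/(Pplat − PEEP) = 407.99 / (28.6 − 11) = 407.99/17.6 = 23.181 mL/cmH2O.
τ = R × C = 12.53 × 0.02318 L/cmH2O = 0.2904 s.
Fraction remaining = e^(−Te/τ) = e^(−0.23/0.2904) = 0.4529; trapped volume = 407.99 × 0.4529 = 184.78 mL.
Additional alveolar pressure from trapping ≈ V_trapped / C = 184.78 / 23.181 = 7.971 cmH2O.

8.0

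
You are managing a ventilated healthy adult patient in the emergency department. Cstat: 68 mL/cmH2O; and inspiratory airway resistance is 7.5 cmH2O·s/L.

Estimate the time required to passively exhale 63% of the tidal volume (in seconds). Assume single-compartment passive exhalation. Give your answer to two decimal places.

τ = R × C = 7.5 × 68 mL/cmH2O = 7.5 × 0.068 L/cmH2O = 0.51 s.
Exhaled fraction f = 1 − e^(−t/τ) → t = −τ·ln(1 − f) = −0.51·ln(0.37) = 0.5071 s.

0.51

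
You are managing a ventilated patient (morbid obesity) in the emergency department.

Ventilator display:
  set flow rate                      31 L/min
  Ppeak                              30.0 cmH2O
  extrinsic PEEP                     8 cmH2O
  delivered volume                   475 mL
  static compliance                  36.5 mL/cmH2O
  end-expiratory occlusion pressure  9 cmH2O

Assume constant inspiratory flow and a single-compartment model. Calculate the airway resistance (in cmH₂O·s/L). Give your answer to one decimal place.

Flow: 31 L/min ÷ 60 = 0.5167 L/s.
Total PEEP = 9 cmH2O (set 8 + intrinsic 1); this is the baseline alveolar pressure.
Equation of motion (constant flow): PIP = Vt/C + R·V̇ + PEEP.
R·V̇ = PIP − Vt/C − PEEP = 30.0 − 475/36.5 − 9 = 30.0 − 13.014 − 9 = 7.986 cmH2O.
R = 7.986 / 0.5167 = 15.456 cmH2O·s/L.

15.5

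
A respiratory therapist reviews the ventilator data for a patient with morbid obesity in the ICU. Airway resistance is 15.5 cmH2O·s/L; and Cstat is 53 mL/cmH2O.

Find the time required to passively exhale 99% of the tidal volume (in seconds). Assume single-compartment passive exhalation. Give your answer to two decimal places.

τ = R × C = 15.5 × 53 mL/cmH2O = 15.5 × 0.053 L/cmH2O = 0.8215 s.
Exhaled fraction f = 1 − e^(−t/τ) → t = −τ·ln(1 − f) = −0.8215·ln(0.01) = 3.783 s.

3.78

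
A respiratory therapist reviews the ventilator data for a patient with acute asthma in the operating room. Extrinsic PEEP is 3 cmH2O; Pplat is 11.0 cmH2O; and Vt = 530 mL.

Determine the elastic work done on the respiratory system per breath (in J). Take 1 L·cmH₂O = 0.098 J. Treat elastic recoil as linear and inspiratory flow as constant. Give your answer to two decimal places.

0.21

Elastic work ≈ ½ × (Pplat − PEEP) × Vt = 0.5 × (11.0 − 3) × 0.530 L = 0.5 × 8.0 × 0.530 = 2.12 L·cmH2O.
× 0.098 J/(L·cmH2O) → 0.2078 J.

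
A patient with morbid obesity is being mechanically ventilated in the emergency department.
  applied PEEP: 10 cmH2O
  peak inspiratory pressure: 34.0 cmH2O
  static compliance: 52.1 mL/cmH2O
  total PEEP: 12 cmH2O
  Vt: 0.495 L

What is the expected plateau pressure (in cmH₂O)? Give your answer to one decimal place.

End-expiratory occlusion gives total PEEP = 12 cmH2O (intrinsic PEEP = 12 − 10 = 2). Use total PEEP for the elastic gradient.
Pplat = PEEPtotal + Vt / Cstat = 12 + 495 / 52.1 = 12 + 9.501 = 21.501 cmH2O.

21.5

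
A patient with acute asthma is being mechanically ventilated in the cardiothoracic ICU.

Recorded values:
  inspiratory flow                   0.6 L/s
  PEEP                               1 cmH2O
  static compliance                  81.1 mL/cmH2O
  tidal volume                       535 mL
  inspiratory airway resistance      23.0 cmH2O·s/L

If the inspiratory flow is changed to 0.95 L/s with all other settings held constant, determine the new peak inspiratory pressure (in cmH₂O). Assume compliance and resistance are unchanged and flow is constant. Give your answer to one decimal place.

29.4

PIP = Vt/C + R·V̇ + PEEP (constant-flow equation of motion).
Only the resistive term changes: ΔPIP = R × ΔV̇ = 23.0 × (0.95 − 0.6) = 23.0 × 0.35 = 8.05 cmH2O.
Original PIP = 535/81.1 + 23.0×0.6 + 1 = 21.397 cmH2O; new PIP = 21.397 + (8.05) = 29.447 cmH2O.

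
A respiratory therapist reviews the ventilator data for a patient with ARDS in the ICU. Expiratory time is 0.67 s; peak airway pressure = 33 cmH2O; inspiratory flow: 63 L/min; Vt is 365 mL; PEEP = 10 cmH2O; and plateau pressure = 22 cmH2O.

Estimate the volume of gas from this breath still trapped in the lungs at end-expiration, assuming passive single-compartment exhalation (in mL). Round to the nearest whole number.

Flow: 63 L/min ÷ 60 = 1.05 L/s.
R = (PIP − Pplat)/V̇ = (33 − 22) / 1.05 = 11.0/1.05 = 10.476 cmH2O·s/L.
C = Vt/(Pplat − PEEP) = 365.0 / (22 − 10) = 365.0/12.0 = 30.417 mL/cmH2O.
τ = R × C = 10.476 × 0.03042 L/cmH2O = 0.3187 s.
Fraction remaining = e^(−Te/τ) = e^(−0.67/0.3187) = 0.1222.
Trapped volume = 365.0 × 0.1222 = 44.603 mL.

45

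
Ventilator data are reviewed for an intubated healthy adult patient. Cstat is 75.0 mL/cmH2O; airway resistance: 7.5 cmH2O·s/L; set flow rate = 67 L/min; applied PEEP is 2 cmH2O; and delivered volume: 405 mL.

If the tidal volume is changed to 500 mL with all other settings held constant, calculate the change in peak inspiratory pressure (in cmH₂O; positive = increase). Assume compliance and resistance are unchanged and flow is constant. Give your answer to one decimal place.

PIP = Vt/C + R·V̇ + PEEP (constant-flow equation of motion).
Only the elastic term changes: ΔPIP = ΔVt / C = (500 − 405) / 75.0 = 1.267 cmH2O.

1.3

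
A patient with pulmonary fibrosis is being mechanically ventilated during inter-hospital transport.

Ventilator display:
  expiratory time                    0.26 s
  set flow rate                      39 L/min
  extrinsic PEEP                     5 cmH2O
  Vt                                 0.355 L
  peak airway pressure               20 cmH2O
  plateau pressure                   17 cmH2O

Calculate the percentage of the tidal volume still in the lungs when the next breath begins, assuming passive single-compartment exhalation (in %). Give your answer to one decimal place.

Flow: 39 L/min ÷ 60 = 0.65 L/s.
R = (PIP − Pplat)/V̇ = (20 − 17) / 0.65 = 3.0/0.65 = 4.615 cmH2O·s/L.
C = Vt/(Pplat − PEEP) = 355.0 / (17 − 5) = 355.0/12.0 = 29.583 mL/cmH2O.
τ = R × C = 4.615 × 0.02958 L/cmH2O = 0.1365 s.
Fraction remaining at end-expiration = e^(−Te/τ) = e^(−0.26/0.1365) = 0.1489 → 14.89%.

14.9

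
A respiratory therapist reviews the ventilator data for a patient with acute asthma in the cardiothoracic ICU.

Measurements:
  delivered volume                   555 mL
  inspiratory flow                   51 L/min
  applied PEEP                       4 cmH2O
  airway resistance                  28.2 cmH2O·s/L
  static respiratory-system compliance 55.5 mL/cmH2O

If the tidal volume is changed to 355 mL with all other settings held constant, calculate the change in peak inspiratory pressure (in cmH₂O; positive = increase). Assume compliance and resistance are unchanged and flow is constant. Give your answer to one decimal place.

-3.6

PIP = Vt/C + R·V̇ + PEEP (constant-flow equation of motion).
Only the elastic term changes: ΔPIP = ΔVt / C = (355 − 555) / 55.5 = -3.604 cmH2O.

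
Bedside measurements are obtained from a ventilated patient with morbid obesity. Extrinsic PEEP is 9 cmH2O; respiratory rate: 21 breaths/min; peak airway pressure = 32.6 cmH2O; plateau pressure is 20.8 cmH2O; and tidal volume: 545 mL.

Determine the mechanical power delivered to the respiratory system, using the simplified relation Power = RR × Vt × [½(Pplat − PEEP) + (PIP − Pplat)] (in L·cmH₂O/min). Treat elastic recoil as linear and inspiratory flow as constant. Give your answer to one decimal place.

Per-breath work = Vt × [½(Pplat−PEEP) + (PIP−Pplat)] = 0.545 × [0.5×11.8 + 11.8] = 0.545 × 17.7 = 9.647 L·cmH2O.
Power = 21 × 9.647 = 202.59 L·cmH2O/min.

202.6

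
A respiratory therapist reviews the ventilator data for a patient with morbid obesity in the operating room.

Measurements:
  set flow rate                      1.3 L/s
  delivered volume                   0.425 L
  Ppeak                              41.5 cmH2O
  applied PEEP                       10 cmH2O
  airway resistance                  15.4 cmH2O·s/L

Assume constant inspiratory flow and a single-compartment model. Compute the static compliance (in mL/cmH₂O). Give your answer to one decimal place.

Equation of motion (constant flow): PIP = Vt/C + R·V̇ + PEEP.
Vt/C = PIP − R·V̇ − PEEP = 41.5 − 15.4×1.3 − 10 = 41.5 − 20.02 − 10 = 11.48 cmH2O.
C = Vt / 11.48 = 425 / 11.48 = 37.021 mL/cmH2O.

37.0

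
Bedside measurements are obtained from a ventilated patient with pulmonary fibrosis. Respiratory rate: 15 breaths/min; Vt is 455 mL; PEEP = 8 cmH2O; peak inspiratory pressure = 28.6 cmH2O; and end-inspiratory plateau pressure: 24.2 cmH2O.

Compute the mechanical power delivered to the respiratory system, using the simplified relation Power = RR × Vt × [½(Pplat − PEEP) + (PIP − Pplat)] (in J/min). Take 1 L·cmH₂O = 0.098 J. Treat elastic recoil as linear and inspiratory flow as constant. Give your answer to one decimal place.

Per-breath work = Vt × [½(Pplat−PEEP) + (PIP−Pplat)] = 0.455 × [0.5×16.2 + 4.4] = 0.455 × 12.5 = 5.688 L·cmH2O.
Power = 15 × 5.688 = 85.32 L·cmH2O/min.
× 0.098 J/(L·cmH2O) → 8.361 J/min.

8.4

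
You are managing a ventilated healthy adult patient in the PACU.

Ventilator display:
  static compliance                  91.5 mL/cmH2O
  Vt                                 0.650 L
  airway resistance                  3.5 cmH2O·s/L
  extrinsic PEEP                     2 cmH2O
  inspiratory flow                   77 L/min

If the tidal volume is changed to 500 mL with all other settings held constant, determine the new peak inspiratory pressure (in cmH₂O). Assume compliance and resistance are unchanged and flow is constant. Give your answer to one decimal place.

12.0

Flow: 77 L/min ÷ 60 = 1.2833 L/s.
PIP = Vt/C + R·V̇ + PEEP (constant-flow equation of motion).
Only the elastic term changes: ΔPIP = ΔVt / C = (500 − 650) / 91.5 = -1.639 cmH2O.
Original PIP = 650/91.5 + 3.5×1.2833 + 2 = 13.595 cmH2O; new PIP = 13.595 + (-1.639) = 11.956 cmH2O.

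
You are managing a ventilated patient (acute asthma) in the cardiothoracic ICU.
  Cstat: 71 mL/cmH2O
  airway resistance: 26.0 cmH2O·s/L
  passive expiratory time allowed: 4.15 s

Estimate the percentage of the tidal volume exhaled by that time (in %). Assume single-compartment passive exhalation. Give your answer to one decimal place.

τ = R × C = 26.0 × 71 mL/cmH2O = 26.0 × 0.071 L/cmH2O = 1.846 s.
Passive exhalation: V(t)/V₀ = e^(−t/τ) = e^(−4.15/1.846) = 0.1056.
Fraction exhaled = 1 − 0.1056 = 0.8944 → 89.44%.

89.4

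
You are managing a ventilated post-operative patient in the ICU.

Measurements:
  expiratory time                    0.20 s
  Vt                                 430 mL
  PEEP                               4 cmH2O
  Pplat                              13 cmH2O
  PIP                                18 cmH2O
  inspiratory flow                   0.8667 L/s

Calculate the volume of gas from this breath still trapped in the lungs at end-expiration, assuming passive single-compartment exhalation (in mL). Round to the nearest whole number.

208

R = (PIP − Pplat)/V̇ = (18 − 13) / 0.8667 = 5.0/0.8667 = 5.769 cmH2O·s/L.
C = Vt/(Pplat − PEEP) = 430.0 / (13 − 4) = 430.0/9.0 = 47.778 mL/cmH2O.
τ = R × C = 5.769 × 0.04778 L/cmH2O = 0.2756 s.
Fraction remaining = e^(−Te/τ) = e^(−0.20/0.2756) = 0.484.
Trapped volume = 430.0 × 0.484 = 208.12 mL.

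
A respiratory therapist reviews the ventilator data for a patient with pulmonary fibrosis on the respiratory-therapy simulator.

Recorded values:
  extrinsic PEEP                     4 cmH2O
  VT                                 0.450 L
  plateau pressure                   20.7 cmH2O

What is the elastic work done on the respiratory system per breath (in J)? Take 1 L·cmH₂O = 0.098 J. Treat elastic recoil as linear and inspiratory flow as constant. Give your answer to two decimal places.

Elastic work ≈ ½ × (Pplat − PEEP) × Vt = 0.5 × (20.7 − 4) × 0.450 L = 0.5 × 16.7 × 0.450 = 3.758 L·cmH2O.
× 0.098 J/(L·cmH2O) → 0.3683 J.

0.37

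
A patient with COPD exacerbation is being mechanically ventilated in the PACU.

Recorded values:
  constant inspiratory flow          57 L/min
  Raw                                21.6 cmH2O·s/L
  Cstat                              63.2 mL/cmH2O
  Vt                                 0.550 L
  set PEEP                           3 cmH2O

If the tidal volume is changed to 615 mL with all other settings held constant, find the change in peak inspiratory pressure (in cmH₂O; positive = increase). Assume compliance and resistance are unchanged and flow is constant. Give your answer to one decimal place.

1.0

PIP = Vt/C + R·V̇ + PEEP (constant-flow equation of motion).
Only the elastic term changes: ΔPIP = ΔVt / C = (615 − 550) / 63.2 = 1.028 cmH2O.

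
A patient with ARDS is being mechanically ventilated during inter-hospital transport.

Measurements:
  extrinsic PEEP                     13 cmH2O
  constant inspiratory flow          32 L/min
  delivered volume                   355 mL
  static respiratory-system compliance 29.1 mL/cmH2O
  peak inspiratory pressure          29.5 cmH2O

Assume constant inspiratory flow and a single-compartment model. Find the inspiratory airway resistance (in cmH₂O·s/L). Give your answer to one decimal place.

Flow: 32 L/min ÷ 60 = 0.5333 L/s.
Equation of motion (constant flow): PIP = Vt/C + R·V̇ + PEEP.
R·V̇ = PIP − Vt/C − PEEP = 29.5 − 355/29.1 − 13 = 29.5 − 12.199 − 13 = 4.301 cmH2O.
R = 4.301 / 0.5333 = 8.065 cmH2O·s/L.

8.1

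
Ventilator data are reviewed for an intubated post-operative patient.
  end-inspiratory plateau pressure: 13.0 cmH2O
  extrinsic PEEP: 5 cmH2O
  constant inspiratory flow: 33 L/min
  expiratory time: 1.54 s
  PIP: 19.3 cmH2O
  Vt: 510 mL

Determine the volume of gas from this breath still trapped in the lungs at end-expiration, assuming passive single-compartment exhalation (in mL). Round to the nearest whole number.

62

Flow: 33 L/min ÷ 60 = 0.55 L/s.
R = (PIP − Pplat)/V̇ = (19.3 − 13.0) / 0.55 = 6.3/0.55 = 11.455 cmH2O·s/L.
C = Vt/(Pplat − PEEP) = 510.0 / (13.0 − 5) = 510.0/8.0 = 63.75 mL/cmH2O.
τ = R × C = 11.455 × 0.06375 L/cmH2O = 0.7303 s.
Fraction remaining = e^(−Te/τ) = e^(−1.54/0.7303) = 0.1214.
Trapped volume = 510.0 × 0.1214 = 61.914 mL.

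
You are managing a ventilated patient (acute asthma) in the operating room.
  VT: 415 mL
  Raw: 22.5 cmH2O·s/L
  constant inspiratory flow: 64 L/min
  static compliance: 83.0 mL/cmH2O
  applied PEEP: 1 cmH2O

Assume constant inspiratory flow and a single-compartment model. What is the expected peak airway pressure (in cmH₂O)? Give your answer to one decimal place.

30.0

Flow: 64 L/min ÷ 60 = 1.0667 L/s.
Equation of motion (constant flow): PIP = Vt/C + R·V̇ + PEEP.
PIP = 415/83.0 + 22.5×1.0667 + 1 = 5.0 + 24.001 + 1 = 30.001 cmH2O.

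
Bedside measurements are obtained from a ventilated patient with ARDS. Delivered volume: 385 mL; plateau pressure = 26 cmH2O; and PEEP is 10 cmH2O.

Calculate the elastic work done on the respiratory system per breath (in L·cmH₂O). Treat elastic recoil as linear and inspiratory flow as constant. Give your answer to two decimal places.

3.08

Elastic work ≈ ½ × (Pplat − PEEP) × Vt = 0.5 × (26 − 10) × 0.385 L = 0.5 × 16.0 × 0.385 = 3.08 L·cmH2O.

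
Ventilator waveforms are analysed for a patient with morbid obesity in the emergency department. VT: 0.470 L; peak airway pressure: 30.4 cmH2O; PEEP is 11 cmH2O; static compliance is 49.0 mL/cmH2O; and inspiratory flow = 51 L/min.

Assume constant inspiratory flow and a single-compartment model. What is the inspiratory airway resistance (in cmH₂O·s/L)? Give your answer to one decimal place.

11.5

Flow: 51 L/min ÷ 60 = 0.85 L/s.
Equation of motion (constant flow): PIP = Vt/C + R·V̇ + PEEP.
R·V̇ = PIP − Vt/C − PEEP = 30.4 − 470/49.0 − 11 = 30.4 − 9.592 − 11 = 9.808 cmH2O.
R = 9.808 / 0.85 = 11.539 cmH2O·s/L.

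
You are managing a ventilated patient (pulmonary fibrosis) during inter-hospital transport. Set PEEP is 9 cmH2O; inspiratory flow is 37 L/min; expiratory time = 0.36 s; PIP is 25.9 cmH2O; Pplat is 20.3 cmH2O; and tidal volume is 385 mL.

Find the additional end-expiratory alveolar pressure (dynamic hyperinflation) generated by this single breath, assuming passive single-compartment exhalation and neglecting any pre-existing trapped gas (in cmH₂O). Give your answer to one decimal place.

3.5

Flow: 37 L/min ÷ 60 = 0.6167 L/s.
R = (PIP − Pplat)/V̇ = (25.9 − 20.3) / 0.6167 = 5.6/0.6167 = 9.081 cmH2O·s/L.
C = Vt/(Pplat − PEEP) = 385.0 / (20.3 − 9) = 385.0/11.3 = 34.071 mL/cmH2O.
τ = R × C = 9.081 × 0.03407 L/cmH2O = 0.3094 s.
Fraction remaining = e^(−Te/τ) = e^(−0.36/0.3094) = 0.3124; trapped volume = 385.0 × 0.3124 = 120.27 mL.
Additional alveolar pressure from trapping ≈ V_trapped / C = 120.27 / 34.071 = 3.53 cmH2O.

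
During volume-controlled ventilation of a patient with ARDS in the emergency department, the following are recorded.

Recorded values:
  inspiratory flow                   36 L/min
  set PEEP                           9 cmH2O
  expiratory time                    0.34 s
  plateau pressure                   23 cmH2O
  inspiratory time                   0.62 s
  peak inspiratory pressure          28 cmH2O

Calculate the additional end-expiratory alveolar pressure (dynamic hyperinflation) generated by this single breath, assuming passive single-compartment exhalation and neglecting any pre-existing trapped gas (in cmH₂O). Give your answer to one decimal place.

3.0

Flow: 36 L/min ÷ 60 = 0.6 L/s.
Vt = flow × Ti = 0.6 L/s × 0.62 s × 1000 mL/L = 372.0 mL.
R = (PIP − Pplat)/V̇ = (28 − 23) / 0.6 = 5.0/0.6 = 8.333 cmH2O·s/L.
C = Vt/(Pplat − PEEP) = 372.0 / (23 − 9) = 372.0/14.0 = 26.571 mL/cmH2O.
τ = R × C = 8.333 × 0.02657 L/cmH2O = 0.2214 s.
Fraction remaining = e^(−Te/τ) = e^(−0.34/0.2214) = 0.2153; trapped volume = 372.0 × 0.2153 = 80.092 mL.
Additional alveolar pressure from trapping ≈ V_trapped / C = 80.092 / 26.571 = 3.014 cmH2O.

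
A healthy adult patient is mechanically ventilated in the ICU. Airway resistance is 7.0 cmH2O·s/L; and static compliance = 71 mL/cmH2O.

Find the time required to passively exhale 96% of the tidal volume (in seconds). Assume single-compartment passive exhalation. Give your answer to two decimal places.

τ = R × C = 7.0 × 71 mL/cmH2O = 7.0 × 0.071 L/cmH2O = 0.497 s.
Exhaled fraction f = 1 − e^(−t/τ) → t = −τ·ln(1 − f) = −0.497·ln(0.04) = 1.6 s.

1.60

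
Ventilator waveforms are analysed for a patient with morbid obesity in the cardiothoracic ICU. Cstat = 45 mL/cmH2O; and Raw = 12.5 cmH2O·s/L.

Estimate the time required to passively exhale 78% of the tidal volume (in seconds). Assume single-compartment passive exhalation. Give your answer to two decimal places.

0.85

τ = R × C = 12.5 × 45 mL/cmH2O = 12.5 × 0.045 L/cmH2O = 0.5625 s.
Exhaled fraction f = 1 − e^(−t/τ) → t = −τ·ln(1 − f) = −0.5625·ln(0.22) = 0.8517 s.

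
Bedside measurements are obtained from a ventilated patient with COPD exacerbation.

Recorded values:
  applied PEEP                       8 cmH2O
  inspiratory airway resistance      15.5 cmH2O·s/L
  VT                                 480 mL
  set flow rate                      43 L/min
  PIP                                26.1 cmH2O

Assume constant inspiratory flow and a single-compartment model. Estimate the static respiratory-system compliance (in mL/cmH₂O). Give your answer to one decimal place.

68.7

Flow: 43 L/min ÷ 60 = 0.7167 L/s.
Equation of motion (constant flow): PIP = Vt/C + R·V̇ + PEEP.
Vt/C = PIP − R·V̇ − PEEP = 26.1 − 15.5×0.7167 − 8 = 26.1 − 11.109 − 8 = 6.991 cmH2O.
C = Vt / 6.991 = 480 / 6.991 = 68.66 mL/cmH2O.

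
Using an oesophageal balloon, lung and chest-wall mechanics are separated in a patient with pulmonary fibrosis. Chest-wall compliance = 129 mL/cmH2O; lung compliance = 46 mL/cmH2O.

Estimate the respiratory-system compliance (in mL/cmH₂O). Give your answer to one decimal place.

33.9

Lung and chest wall are elastances in series: 1/Crs = 1/CL + 1/Ccw.
1/Crs = 1/46 + 1/129 = 0.02949.
Crs = 33.91 mL/cmH2O.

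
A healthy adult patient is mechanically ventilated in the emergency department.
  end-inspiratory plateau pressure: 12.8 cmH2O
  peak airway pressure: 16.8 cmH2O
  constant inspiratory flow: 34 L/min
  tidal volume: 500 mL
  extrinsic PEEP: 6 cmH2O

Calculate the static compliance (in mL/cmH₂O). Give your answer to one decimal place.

73.5

Cstat = Vt / (Pplat − PEEP) = 500 / (12.8 − 6) = 500 / 6.8 = 73.529 mL/cmH2O.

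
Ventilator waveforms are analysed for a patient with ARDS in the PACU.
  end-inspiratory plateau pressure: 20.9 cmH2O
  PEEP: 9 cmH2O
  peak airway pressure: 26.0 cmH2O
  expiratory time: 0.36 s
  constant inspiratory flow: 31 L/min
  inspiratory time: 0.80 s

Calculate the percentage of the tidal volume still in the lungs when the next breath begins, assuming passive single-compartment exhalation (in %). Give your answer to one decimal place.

35.0

Flow: 31 L/min ÷ 60 = 0.5167 L/s.
Vt = flow × Ti = 0.5167 L/s × 0.80 s × 1000 mL/L = 413.36 mL.
R = (PIP − Pplat)/V̇ = (26.0 − 20.9) / 0.5167 = 5.1/0.5167 = 9.87 cmH2O·s/L.
C = Vt/(Pplat − PEEP) = 413.36 / (20.9 − 9) = 413.36/11.9 = 34.736 mL/cmH2O.
τ = R × C = 9.87 × 0.03474 L/cmH2O = 0.3429 s.
Fraction remaining at end-expiration = e^(−Te/τ) = e^(−0.36/0.3429) = 0.35 → 35.0%.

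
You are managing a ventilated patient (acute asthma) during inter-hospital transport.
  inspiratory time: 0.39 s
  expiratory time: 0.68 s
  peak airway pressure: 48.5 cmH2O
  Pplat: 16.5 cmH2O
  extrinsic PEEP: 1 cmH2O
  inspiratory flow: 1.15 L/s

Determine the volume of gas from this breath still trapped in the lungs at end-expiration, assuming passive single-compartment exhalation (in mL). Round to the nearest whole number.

193

Vt = flow × Ti = 1.15 L/s × 0.39 s × 1000 mL/L = 448.5 mL.
R = (PIP − Pplat)/V̇ = (48.5 − 16.5) / 1.15 = 32.0/1.15 = 27.826 cmH2O·s/L.
C = Vt/(Pplat − PEEP) = 448.5 / (16.5 − 1) = 448.5/15.5 = 28.935 mL/cmH2O.
τ = R × C = 27.826 × 0.02894 L/cmH2O = 0.8053 s.
Fraction remaining = e^(−Te/τ) = e^(−0.68/0.8053) = 0.4298.
Trapped volume = 448.5 × 0.4298 = 192.77 mL.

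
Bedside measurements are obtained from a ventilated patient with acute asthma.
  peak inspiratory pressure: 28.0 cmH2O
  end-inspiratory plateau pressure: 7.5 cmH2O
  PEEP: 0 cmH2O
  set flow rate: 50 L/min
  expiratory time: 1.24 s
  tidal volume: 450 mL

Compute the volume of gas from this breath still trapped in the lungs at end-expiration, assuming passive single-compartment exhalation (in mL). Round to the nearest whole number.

194

Flow: 50 L/min ÷ 60 = 0.8333 L/s.
R = (PIP − Pplat)/V̇ = (28.0 − 7.5) / 0.8333 = 20.5/0.8333 = 24.601 cmH2O·s/L.
C = Vt/(Pplat − PEEP) = 450.0 / (7.5 − 0) = 450.0/7.5 = 60.0 mL/cmH2O.
τ = R × C = 24.601 × 0.06 L/cmH2O = 1.476 s.
Fraction remaining = e^(−Te/τ) = e^(−1.24/1.476) = 0.4317.
Trapped volume = 450.0 × 0.4317 = 194.27 mL.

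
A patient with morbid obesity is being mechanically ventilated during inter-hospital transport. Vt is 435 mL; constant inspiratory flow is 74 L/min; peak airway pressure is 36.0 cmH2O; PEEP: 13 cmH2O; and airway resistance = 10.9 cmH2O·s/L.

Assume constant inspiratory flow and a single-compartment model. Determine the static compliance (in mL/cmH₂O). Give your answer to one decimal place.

45.5

Flow: 74 L/min ÷ 60 = 1.2333 L/s.
Equation of motion (constant flow): PIP = Vt/C + R·V̇ + PEEP.
Vt/C = PIP − R·V̇ − PEEP = 36.0 − 10.9×1.2333 − 13 = 36.0 − 13.443 − 13 = 9.557 cmH2O.
C = Vt / 9.557 = 435 / 9.557 = 45.516 mL/cmH2O.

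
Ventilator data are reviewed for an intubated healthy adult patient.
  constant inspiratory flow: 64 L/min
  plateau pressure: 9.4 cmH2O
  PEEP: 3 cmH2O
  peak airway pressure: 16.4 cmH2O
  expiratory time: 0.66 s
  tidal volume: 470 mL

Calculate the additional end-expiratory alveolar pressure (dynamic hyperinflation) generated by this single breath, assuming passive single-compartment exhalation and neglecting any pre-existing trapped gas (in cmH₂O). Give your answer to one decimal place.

Flow: 64 L/min ÷ 60 = 1.0667 L/s.
R = (PIP − Pplat)/V̇ = (16.4 − 9.4) / 1.0667 = 7.0/1.0667 = 6.562 cmH2O·s/L.
C = Vt/(Pplat − PEEP) = 470.0 / (9.4 − 3) = 470.0/6.4 = 73.438 mL/cmH2O.
τ = R × C = 6.562 × 0.07344 L/cmH2O = 0.4819 s.
Fraction remaining = e^(−Te/τ) = e^(−0.66/0.4819) = 0.2542; trapped volume = 470.0 × 0.2542 = 119.47 mL.
Additional alveolar pressure from trapping ≈ V_trapped / C = 119.47 / 73.438 = 1.627 cmH2O.

1.6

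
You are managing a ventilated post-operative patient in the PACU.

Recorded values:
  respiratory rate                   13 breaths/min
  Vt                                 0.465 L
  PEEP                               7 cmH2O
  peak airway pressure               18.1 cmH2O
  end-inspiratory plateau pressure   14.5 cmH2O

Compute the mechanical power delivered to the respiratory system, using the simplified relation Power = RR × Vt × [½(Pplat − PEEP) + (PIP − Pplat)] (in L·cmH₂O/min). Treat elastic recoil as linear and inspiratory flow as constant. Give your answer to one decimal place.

Per-breath work = Vt × [½(Pplat−PEEP) + (PIP−Pplat)] = 0.465 × [0.5×7.5 + 3.6] = 0.465 × 7.35 = 3.418 L·cmH2O.
Power = 13 × 3.418 = 44.434 L·cmH2O/min.

44.4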